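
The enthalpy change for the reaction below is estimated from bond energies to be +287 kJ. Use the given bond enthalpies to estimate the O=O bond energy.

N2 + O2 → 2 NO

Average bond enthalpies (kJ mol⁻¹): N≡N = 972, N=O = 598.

Let D be the O=O bond energy.
Σ(broken) = 1×972 + 1×D = 972 + D
Σ(formed) = 2×598 = 1196
ΔH = Σ(broken) − Σ(formed) = (972 + D) − (1196) = −224 + D
Setting this equal to +287 kJ gives D = 511 kJ/mol.

D(O=O) ≈ 511 kJ/mol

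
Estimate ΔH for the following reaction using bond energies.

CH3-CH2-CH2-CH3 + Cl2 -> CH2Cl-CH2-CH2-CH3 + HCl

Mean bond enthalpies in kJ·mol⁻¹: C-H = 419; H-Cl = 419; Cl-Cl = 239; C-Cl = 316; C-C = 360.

ΔH ≈ −77 kJ

Bonds broken (reactants):
  C-C: 3 × 360 = 1080
  C-H: 10 × 419 = 4190
  Cl-Cl: 1 × 239 = 239
  Σ(broken) = 5509 kJ
Bonds formed (products):
  C-C: 3 × 360 = 1080
  C-Cl: 1 × 316 = 316
  C-H: 9 × 419 = 3771
  H-Cl: 1 × 419 = 419
  Σ(formed) = 5586 kJ
ΔH = Σ(broken) − Σ(formed) = 5509 − 5586 = −77 kJ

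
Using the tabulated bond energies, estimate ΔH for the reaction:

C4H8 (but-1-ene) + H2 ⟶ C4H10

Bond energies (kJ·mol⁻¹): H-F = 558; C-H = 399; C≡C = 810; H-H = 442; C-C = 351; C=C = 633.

Bonds broken (reactants):
  C-C: 2 × 351 = 702
  C-H: 8 × 399 = 3192
  C=C: 1 × 633 = 633
  H-H: 1 × 442 = 442
  Σ(broken) = 4969 kJ
Bonds formed (products):
  C-C: 3 × 351 = 1053
  C-H: 10 × 399 = 3990
  Σ(formed) = 5043 kJ
ΔH = Σ(broken) − Σ(formed) = 4969 − 5043 = −74 kJ

ΔH ≈ −74 kJ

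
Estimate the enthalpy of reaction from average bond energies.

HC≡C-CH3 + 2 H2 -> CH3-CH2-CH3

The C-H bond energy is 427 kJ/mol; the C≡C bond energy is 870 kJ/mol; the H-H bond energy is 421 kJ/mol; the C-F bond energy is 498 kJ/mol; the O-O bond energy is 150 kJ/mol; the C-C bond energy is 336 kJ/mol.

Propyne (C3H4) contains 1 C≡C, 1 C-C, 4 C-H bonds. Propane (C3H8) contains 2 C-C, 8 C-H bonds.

ΔH ≈ −332 kJ

Bonds broken (reactants):
  C≡C: 1 × 870 = 870
  C-C: 1 × 336 = 336
  C-H: 4 × 427 = 1708
  H-H: 2 × 421 = 842
  Σ(broken) = 3756 kJ
Bonds formed (products):
  C-C: 2 × 336 = 672
  C-H: 8 × 427 = 3416
  Σ(formed) = 4088 kJ
ΔH = Σ(broken) − Σ(formed) = 3756 − 4088 = −332 kJ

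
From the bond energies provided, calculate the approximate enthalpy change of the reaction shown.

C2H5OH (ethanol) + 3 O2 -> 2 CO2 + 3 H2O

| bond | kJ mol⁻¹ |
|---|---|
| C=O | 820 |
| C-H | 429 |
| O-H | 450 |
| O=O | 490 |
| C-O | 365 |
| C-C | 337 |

Bonds broken (reactants):
  C-C: 1 × 337 = 337
  C-H: 5 × 429 = 2145
  C-O: 1 × 365 = 365
  O-H: 1 × 450 = 450
  O=O: 3 × 490 = 1470
  Σ(broken) = 4767 kJ
Bonds formed (products):
  C=O: 4 × 820 = 3280
  O-H: 6 × 450 = 2700
  Σ(formed) = 5980 kJ
ΔH = Σ(broken) − Σ(formed) = 4767 − 5980 = −1213 kJ

ΔH ≈ −1213 kJ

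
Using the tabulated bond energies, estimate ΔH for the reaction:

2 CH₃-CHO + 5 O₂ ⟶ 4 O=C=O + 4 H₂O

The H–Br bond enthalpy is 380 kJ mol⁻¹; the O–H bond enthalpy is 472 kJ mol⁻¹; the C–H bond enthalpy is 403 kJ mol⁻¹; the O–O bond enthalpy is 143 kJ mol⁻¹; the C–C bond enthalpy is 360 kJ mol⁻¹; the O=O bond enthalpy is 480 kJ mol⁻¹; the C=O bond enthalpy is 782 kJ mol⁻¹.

Bonds broken (reactants):
  C–C: 2 × 360 = 720
  C–H: 8 × 403 = 3224
  C=O: 2 × 782 = 1564
  O=O: 5 × 480 = 2400
  Σ(broken) = 7908 kJ
Bonds formed (products):
  C=O: 8 × 782 = 6256
  O–H: 8 × 472 = 3776
  Σ(formed) = 10032 kJ
ΔH = Σ(broken) − Σ(formed) = 7908 − 10032 = −2124 kJ

ΔH ≈ −2124 kJ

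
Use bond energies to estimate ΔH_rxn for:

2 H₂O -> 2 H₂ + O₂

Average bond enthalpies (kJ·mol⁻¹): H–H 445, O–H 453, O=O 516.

ΔH ≈ +406 kJ

Bonds broken (reactants):
  O–H: 4 × 453 = 1812
  Σ(broken) = 1812 kJ
Bonds formed (products):
  H–H: 2 × 445 = 890
  O=O: 1 × 516 = 516
  Σ(formed) = 1406 kJ
ΔH = Σ(broken) − Σ(formed) = 1812 − 1406 = +406 kJ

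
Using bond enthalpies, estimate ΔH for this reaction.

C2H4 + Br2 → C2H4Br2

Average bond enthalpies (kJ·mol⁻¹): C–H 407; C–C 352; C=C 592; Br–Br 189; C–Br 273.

Bonds broken (reactants):
  Br–Br: 1 × 189 = 189
  C–H: 4 × 407 = 1628
  C=C: 1 × 592 = 592
  Σ(broken) = 2409 kJ
Bonds formed (products):
  C–Br: 2 × 273 = 546
  C–C: 1 × 352 = 352
  C–H: 4 × 407 = 1628
  Σ(formed) = 2526 kJ
ΔH = Σ(broken) − Σ(formed) = 2409 − 2526 = −117 kJ

ΔH ≈ −117 kJ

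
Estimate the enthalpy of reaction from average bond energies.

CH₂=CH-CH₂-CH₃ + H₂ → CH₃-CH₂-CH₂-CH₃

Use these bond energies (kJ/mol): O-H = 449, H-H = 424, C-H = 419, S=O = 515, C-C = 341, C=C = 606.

ΔH ≈ −149 kJ

Bonds broken (reactants):
  C-C: 2 × 341 = 682
  C-H: 8 × 419 = 3352
  C=C: 1 × 606 = 606
  H-H: 1 × 424 = 424
  Σ(broken) = 5064 kJ
Bonds formed (products):
  C-C: 3 × 341 = 1023
  C-H: 10 × 419 = 4190
  Σ(formed) = 5213 kJ
ΔH = Σ(broken) − Σ(formed) = 5064 − 5213 = −149 kJ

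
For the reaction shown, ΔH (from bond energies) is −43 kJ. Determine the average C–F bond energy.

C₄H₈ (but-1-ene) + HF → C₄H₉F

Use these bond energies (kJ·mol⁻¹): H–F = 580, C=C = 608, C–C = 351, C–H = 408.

Let D be the C–F bond energy.
Σ(broken) = 2×351 + 8×408 + 1×608 + 1×580 = 5154
Σ(formed) = 3×351 + 1×D + 9×408 = 4725 + D
ΔH = Σ(broken) − Σ(formed) = (5154) − (4725 + D) = +429 − D
Setting this equal to −43 kJ gives D = 472 kJ/mol.

D(C–F) ≈ 472 kJ/mol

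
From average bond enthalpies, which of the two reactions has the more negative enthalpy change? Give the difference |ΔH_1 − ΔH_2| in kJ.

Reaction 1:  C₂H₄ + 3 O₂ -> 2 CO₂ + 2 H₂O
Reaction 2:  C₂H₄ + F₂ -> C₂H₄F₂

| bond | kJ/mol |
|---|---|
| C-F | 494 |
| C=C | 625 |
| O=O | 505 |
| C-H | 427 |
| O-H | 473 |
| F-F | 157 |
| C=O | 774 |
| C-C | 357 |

Reaction 1, by 577 kJ

Reaction 1:
  Bonds broken (reactants):
    C-H: 4 × 427 = 1708
    C=C: 1 × 625 = 625
    O=O: 3 × 505 = 1515
    Σ(broken) = 3848 kJ
  Bonds formed (products):
    C=O: 4 × 774 = 3096
    O-H: 4 × 473 = 1892
    Σ(formed) = 4988 kJ
  ΔH_1 = 3848 − 4988 = −1140 kJ
Reaction 2:
  Bonds broken (reactants):
    C-H: 4 × 427 = 1708
    C=C: 1 × 625 = 625
    F-F: 1 × 157 = 157
    Σ(broken) = 2490 kJ
  Bonds formed (products):
    C-C: 1 × 357 = 357
    C-F: 2 × 494 = 988
    C-H: 4 × 427 = 1708
    Σ(formed) = 3053 kJ
  ΔH_2 = 2490 − 3053 = −563 kJ
ΔH_1 − ΔH_2 = −577 kJ, so reaction 1 has the more negative ΔH; |ΔH_1 − ΔH_2| = 577 kJ.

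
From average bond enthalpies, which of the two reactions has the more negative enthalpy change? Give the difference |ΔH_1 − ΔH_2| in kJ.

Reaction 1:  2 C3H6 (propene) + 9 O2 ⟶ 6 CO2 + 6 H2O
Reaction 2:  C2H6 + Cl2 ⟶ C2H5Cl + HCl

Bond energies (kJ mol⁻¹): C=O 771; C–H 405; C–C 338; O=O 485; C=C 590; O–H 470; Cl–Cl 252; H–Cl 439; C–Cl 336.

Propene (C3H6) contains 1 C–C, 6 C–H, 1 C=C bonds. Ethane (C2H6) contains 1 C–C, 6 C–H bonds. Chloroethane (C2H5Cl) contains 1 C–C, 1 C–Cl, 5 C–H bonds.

Reaction 1, by 3693 kJ

Reaction 1:
  Bonds broken (reactants):
    C–C: 2 × 338 = 676
    C–H: 12 × 405 = 4860
    C=C: 2 × 590 = 1180
    O=O: 9 × 485 = 4365
    Σ(broken) = 11081 kJ
  Bonds formed (products):
    C=O: 12 × 771 = 9252
    O–H: 12 × 470 = 5640
    Σ(formed) = 14892 kJ
  ΔH_1 = 11081 − 14892 = −3811 kJ
Reaction 2:
  Bonds broken (reactants):
    C–C: 1 × 338 = 338
    C–H: 6 × 405 = 2430
    Cl–Cl: 1 × 252 = 252
    Σ(broken) = 3020 kJ
  Bonds formed (products):
    C–C: 1 × 338 = 338
    C–Cl: 1 × 336 = 336
    C–H: 5 × 405 = 2025
    H–Cl: 1 × 439 = 439
    Σ(formed) = 3138 kJ
  ΔH_2 = 3020 − 3138 = −118 kJ
ΔH_1 − ΔH_2 = −3693 kJ, so reaction 1 has the more negative ΔH; |ΔH_1 − ΔH_2| = 3693 kJ.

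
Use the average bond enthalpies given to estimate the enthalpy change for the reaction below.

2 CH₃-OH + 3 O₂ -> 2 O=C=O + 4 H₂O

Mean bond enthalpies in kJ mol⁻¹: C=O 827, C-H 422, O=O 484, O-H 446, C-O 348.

ΔH ≈ −1304 kJ

Bonds broken (reactants):
  C-H: 6 × 422 = 2532
  C-O: 2 × 348 = 696
  O-H: 2 × 446 = 892
  O=O: 3 × 484 = 1452
  Σ(broken) = 5572 kJ
Bonds formed (products):
  C=O: 4 × 827 = 3308
  O-H: 8 × 446 = 3568
  Σ(formed) = 6876 kJ
ΔH = Σ(broken) − Σ(formed) = 5572 − 6876 = −1304 kJ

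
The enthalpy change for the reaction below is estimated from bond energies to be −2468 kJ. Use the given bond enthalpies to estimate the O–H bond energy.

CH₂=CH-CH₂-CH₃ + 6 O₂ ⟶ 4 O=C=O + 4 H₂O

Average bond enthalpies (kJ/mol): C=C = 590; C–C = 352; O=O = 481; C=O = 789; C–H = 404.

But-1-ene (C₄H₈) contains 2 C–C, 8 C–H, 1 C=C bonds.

Let D be the O–H bond energy.
Σ(broken) = 2×352 + 8×404 + 1×590 + 6×481 = 7412
Σ(formed) = 8×789 + 8×D = 6312 + 8D
ΔH = Σ(broken) − Σ(formed) = (7412) − (6312 + 8D) = +1100 − 8D
Setting this equal to −2468 kJ gives 8D = 3568, so D = 446 kJ/mol.

D(O–H) ≈ 446 kJ/mol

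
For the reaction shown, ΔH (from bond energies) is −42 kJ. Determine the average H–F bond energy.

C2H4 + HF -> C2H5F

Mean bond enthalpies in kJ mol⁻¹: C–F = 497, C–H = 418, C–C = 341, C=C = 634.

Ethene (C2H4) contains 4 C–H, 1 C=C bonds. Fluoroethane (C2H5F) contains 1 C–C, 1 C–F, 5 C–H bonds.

Let D be the H–F bond energy.
Σ(broken) = 4×418 + 1×634 + 1×D = 2306 + D
Σ(formed) = 1×341 + 1×497 + 5×418 = 2928
ΔH = Σ(broken) − Σ(formed) = (2306 + D) − (2928) = −622 + D
Setting this equal to −42 kJ gives D = 580 kJ/mol.

D(H–F) ≈ 580 kJ/mol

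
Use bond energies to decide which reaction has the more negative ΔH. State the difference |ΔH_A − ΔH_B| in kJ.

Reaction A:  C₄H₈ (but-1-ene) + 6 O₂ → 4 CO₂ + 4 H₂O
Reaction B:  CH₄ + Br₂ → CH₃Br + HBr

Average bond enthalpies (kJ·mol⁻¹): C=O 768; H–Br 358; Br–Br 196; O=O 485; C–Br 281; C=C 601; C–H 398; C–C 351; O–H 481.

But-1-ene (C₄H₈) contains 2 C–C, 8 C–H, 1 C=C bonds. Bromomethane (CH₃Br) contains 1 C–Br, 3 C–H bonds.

Reaction A, by 2550 kJ

Reaction A:
  Bonds broken (reactants):
    C–C: 2 × 351 = 702
    C–H: 8 × 398 = 3184
    C=C: 1 × 601 = 601
    O=O: 6 × 485 = 2910
    Σ(broken) = 7397 kJ
  Bonds formed (products):
    C=O: 8 × 768 = 6144
    O–H: 8 × 481 = 3848
    Σ(formed) = 9992 kJ
  ΔH_A = 7397 − 9992 = −2595 kJ
Reaction B:
  Bonds broken (reactants):
    Br–Br: 1 × 196 = 196
    C–H: 4 × 398 = 1592
    Σ(broken) = 1788 kJ
  Bonds formed (products):
    C–Br: 1 × 281 = 281
    C–H: 3 × 398 = 1194
    H–Br: 1 × 358 = 358
    Σ(formed) = 1833 kJ
  ΔH_B = 1788 − 1833 = −45 kJ
ΔH_A − ΔH_B = −2550 kJ, so reaction A has the more negative ΔH; |ΔH_A − ΔH_B| = 2550 kJ.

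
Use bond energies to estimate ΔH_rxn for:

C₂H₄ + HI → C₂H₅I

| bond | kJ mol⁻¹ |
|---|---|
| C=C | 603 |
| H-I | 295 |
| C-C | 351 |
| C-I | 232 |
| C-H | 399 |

ΔH ≈ −84 kJ

Bonds broken (reactants):
  C-H: 4 × 399 = 1596
  C=C: 1 × 603 = 603
  H-I: 1 × 295 = 295
  Σ(broken) = 2494 kJ
Bonds formed (products):
  C-C: 1 × 351 = 351
  C-H: 5 × 399 = 1995
  C-I: 1 × 232 = 232
  Σ(formed) = 2578 kJ
ΔH = Σ(broken) − Σ(formed) = 2494 − 2578 = −84 kJ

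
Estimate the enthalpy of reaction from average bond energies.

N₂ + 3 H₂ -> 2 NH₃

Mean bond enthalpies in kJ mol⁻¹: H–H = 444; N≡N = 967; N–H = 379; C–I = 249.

ΔH ≈ +25 kJ

Bonds broken (reactants):
  H–H: 3 × 444 = 1332
  N≡N: 1 × 967 = 967
  Σ(broken) = 2299 kJ
Bonds formed (products):
  N–H: 6 × 379 = 2274
  Σ(formed) = 2274 kJ
ΔH = Σ(broken) − Σ(formed) = 2299 − 2274 = +25 kJ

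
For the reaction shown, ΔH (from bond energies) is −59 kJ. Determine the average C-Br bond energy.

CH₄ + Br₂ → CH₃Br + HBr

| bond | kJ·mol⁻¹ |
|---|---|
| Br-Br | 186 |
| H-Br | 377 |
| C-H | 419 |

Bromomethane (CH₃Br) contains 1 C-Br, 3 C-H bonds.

Let D be the C-Br bond energy.
Σ(broken) = 1×186 + 4×419 = 1862
Σ(formed) = 1×D + 3×419 + 1×377 = 1634 + D
ΔH = Σ(broken) − Σ(formed) = (1862) − (1634 + D) = +228 − D
Setting this equal to −59 kJ gives D = 287 kJ/mol.

D(C-Br) ≈ 287 kJ/mol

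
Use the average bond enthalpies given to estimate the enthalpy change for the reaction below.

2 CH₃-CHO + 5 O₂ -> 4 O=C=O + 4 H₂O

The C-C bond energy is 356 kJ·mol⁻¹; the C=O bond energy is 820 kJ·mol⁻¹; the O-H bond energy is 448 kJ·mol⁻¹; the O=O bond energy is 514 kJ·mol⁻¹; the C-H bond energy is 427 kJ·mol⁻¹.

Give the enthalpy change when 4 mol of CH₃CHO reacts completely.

ΔH = −3612 kJ

Bonds broken (reactants):
  C-C: 2 × 356 = 712
  C-H: 8 × 427 = 3416
  C=O: 2 × 820 = 1640
  O=O: 5 × 514 = 2570
  Σ(broken) = 8338 kJ
Bonds formed (products):
  C=O: 8 × 820 = 6560
  O-H: 8 × 448 = 3584
  Σ(formed) = 10144 kJ
ΔH = Σ(broken) − Σ(formed) = 8338 − 10144 = −1806 kJ
For 2× the reaction as written: 2 × (−1806) = −3612 kJ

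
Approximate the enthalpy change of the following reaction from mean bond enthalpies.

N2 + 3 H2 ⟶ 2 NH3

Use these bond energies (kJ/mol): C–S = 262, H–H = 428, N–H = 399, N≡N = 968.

ΔH ≈ −142 kJ

Bonds broken (reactants):
  H–H: 3 × 428 = 1284
  N≡N: 1 × 968 = 968
  Σ(broken) = 2252 kJ
Bonds formed (products):
  N–H: 6 × 399 = 2394
  Σ(formed) = 2394 kJ
ΔH = Σ(broken) − Σ(formed) = 2252 − 2394 = −142 kJ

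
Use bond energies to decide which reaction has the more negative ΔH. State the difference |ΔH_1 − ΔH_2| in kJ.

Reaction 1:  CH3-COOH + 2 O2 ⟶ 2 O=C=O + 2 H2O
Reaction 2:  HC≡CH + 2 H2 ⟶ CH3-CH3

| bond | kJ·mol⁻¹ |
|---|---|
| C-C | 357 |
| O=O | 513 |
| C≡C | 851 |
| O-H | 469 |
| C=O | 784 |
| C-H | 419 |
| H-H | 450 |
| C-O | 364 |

Reaction 1:
  Bonds broken (reactants):
    C-C: 1 × 357 = 357
    C-H: 3 × 419 = 1257
    C-O: 1 × 364 = 364
    C=O: 1 × 784 = 784
    O-H: 1 × 469 = 469
    O=O: 2 × 513 = 1026
    Σ(broken) = 4257 kJ
  Bonds formed (products):
    C=O: 4 × 784 = 3136
    O-H: 4 × 469 = 1876
    Σ(formed) = 5012 kJ
  ΔH_1 = 4257 − 5012 = −755 kJ
Reaction 2:
  Bonds broken (reactants):
    C≡C: 1 × 851 = 851
    C-H: 2 × 419 = 838
    H-H: 2 × 450 = 900
    Σ(broken) = 2589 kJ
  Bonds formed (products):
    C-C: 1 × 357 = 357
    C-H: 6 × 419 = 2514
    Σ(formed) = 2871 kJ
  ΔH_2 = 2589 − 2871 = −282 kJ
ΔH_1 − ΔH_2 = −473 kJ, so reaction 1 has the more negative ΔH; |ΔH_1 − ΔH_2| = 473 kJ.

Reaction 1, by 473 kJ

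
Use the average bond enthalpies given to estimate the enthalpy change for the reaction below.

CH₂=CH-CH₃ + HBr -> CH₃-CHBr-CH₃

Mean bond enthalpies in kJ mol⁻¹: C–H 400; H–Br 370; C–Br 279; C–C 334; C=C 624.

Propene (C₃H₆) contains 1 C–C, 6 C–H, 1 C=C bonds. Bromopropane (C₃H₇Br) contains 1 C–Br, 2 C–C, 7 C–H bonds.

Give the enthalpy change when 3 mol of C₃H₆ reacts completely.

ΔH = −57 kJ

Bonds broken (reactants):
  C–C: 1 × 334 = 334
  C–H: 6 × 400 = 2400
  C=C: 1 × 624 = 624
  H–Br: 1 × 370 = 370
  Σ(broken) = 3728 kJ
Bonds formed (products):
  C–Br: 1 × 279 = 279
  C–C: 2 × 334 = 668
  C–H: 7 × 400 = 2800
  Σ(formed) = 3747 kJ
ΔH = Σ(broken) − Σ(formed) = 3728 − 3747 = −19 kJ
For 3× the reaction as written: 3 × (−19) = −57 kJ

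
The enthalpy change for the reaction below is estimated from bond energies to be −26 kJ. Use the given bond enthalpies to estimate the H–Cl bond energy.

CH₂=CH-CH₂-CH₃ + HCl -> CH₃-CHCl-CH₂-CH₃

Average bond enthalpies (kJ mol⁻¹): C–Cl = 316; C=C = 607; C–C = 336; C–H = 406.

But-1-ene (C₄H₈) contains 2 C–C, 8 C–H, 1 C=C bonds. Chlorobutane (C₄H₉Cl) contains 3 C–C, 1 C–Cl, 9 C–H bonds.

Let D be the H–Cl bond energy.
Σ(broken) = 2×336 + 8×406 + 1×607 + 1×D = 4527 + D
Σ(formed) = 3×336 + 1×316 + 9×406 = 4978
ΔH = Σ(broken) − Σ(formed) = (4527 + D) − (4978) = −451 + D
Setting this equal to −26 kJ gives D = 425 kJ/mol.

D(H–Cl) ≈ 425 kJ/mol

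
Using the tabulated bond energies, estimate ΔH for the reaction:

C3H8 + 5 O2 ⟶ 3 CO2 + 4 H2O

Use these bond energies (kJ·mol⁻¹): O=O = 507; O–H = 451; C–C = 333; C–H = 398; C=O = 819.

ΔH ≈ −2137 kJ

Bonds broken (reactants):
  C–C: 2 × 333 = 666
  C–H: 8 × 398 = 3184
  O=O: 5 × 507 = 2535
  Σ(broken) = 6385 kJ
Bonds formed (products):
  C=O: 6 × 819 = 4914
  O–H: 8 × 451 = 3608
  Σ(formed) = 8522 kJ
ΔH = Σ(broken) − Σ(formed) = 6385 − 8522 = −2137 kJ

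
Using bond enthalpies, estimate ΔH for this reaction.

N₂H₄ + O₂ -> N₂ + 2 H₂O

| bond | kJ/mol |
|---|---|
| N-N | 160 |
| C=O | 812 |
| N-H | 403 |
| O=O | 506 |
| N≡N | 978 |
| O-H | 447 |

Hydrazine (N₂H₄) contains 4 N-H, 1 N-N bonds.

ΔH ≈ −488 kJ

Bonds broken (reactants):
  N-H: 4 × 403 = 1612
  N-N: 1 × 160 = 160
  O=O: 1 × 506 = 506
  Σ(broken) = 2278 kJ
Bonds formed (products):
  N≡N: 1 × 978 = 978
  O-H: 4 × 447 = 1788
  Σ(formed) = 2766 kJ
ΔH = Σ(broken) − Σ(formed) = 2278 − 2766 = −488 kJ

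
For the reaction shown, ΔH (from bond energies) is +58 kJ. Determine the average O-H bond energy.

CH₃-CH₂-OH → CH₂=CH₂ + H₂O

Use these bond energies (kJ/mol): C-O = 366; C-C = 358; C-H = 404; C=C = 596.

Let D be the O-H bond energy.
Σ(broken) = 1×358 + 5×404 + 1×366 + 1×D = 2744 + D
Σ(formed) = 4×404 + 1×596 + 2×D = 2212 + 2D
ΔH = Σ(broken) − Σ(formed) = (2744 + D) − (2212 + 2D) = +532 − D
Setting this equal to +58 kJ gives D = 474 kJ/mol.

D(O-H) ≈ 474 kJ/mol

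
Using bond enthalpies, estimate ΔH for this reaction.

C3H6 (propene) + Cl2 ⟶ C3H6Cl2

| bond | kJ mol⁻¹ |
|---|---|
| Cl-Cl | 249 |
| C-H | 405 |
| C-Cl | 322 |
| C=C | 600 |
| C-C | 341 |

ΔH ≈ −136 kJ

Bonds broken (reactants):
  C-C: 1 × 341 = 341
  C-H: 6 × 405 = 2430
  C=C: 1 × 600 = 600
  Cl-Cl: 1 × 249 = 249
  Σ(broken) = 3620 kJ
Bonds formed (products):
  C-C: 2 × 341 = 682
  C-Cl: 2 × 322 = 644
  C-H: 6 × 405 = 2430
  Σ(formed) = 3756 kJ
ΔH = Σ(broken) − Σ(formed) = 3620 − 3756 = −136 kJ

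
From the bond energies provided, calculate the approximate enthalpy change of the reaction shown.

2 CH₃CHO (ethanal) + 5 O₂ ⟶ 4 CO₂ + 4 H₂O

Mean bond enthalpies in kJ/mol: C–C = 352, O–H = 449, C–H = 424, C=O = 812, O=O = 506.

ΔH ≈ −1838 kJ

Bonds broken (reactants):
  C–C: 2 × 352 = 704
  C–H: 8 × 424 = 3392
  C=O: 2 × 812 = 1624
  O=O: 5 × 506 = 2530
  Σ(broken) = 8250 kJ
Bonds formed (products):
  C=O: 8 × 812 = 6496
  O–H: 8 × 449 = 3592
  Σ(formed) = 10088 kJ
ΔH = Σ(broken) − Σ(formed) = 8250 − 10088 = −1838 kJ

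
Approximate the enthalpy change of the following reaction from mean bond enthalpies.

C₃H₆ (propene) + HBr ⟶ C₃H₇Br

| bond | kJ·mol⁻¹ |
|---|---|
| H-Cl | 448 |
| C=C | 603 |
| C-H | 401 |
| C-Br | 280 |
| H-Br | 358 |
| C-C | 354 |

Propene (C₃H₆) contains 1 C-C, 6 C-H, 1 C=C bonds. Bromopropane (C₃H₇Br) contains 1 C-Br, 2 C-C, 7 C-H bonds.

ΔH ≈ −74 kJ

Bonds broken (reactants):
  C-C: 1 × 354 = 354
  C-H: 6 × 401 = 2406
  C=C: 1 × 603 = 603
  H-Br: 1 × 358 = 358
  Σ(broken) = 3721 kJ
Bonds formed (products):
  C-Br: 1 × 280 = 280
  C-C: 2 × 354 = 708
  C-H: 7 × 401 = 2807
  Σ(formed) = 3795 kJ
ΔH = Σ(broken) − Σ(formed) = 3721 − 3795 = −74 kJ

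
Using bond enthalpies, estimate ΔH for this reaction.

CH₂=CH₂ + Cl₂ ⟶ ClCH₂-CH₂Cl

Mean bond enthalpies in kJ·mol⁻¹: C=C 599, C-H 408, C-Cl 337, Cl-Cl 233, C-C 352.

ΔH ≈ −194 kJ

Bonds broken (reactants):
  C-H: 4 × 408 = 1632
  C=C: 1 × 599 = 599
  Cl-Cl: 1 × 233 = 233
  Σ(broken) = 2464 kJ
Bonds formed (products):
  C-C: 1 × 352 = 352
  C-Cl: 2 × 337 = 674
  C-H: 4 × 408 = 1632
  Σ(formed) = 2658 kJ
ΔH = Σ(broken) − Σ(formed) = 2464 − 2658 = −194 kJ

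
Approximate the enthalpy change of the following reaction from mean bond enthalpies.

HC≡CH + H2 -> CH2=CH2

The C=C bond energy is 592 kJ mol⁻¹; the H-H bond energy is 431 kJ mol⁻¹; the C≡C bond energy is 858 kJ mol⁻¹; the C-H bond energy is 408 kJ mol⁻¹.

ΔH ≈ −119 kJ

Bonds broken (reactants):
  C≡C: 1 × 858 = 858
  C-H: 2 × 408 = 816
  H-H: 1 × 431 = 431
  Σ(broken) = 2105 kJ
Bonds formed (products):
  C-H: 4 × 408 = 1632
  C=C: 1 × 592 = 592
  Σ(formed) = 2224 kJ
ΔH = Σ(broken) − Σ(formed) = 2105 − 2224 = −119 kJ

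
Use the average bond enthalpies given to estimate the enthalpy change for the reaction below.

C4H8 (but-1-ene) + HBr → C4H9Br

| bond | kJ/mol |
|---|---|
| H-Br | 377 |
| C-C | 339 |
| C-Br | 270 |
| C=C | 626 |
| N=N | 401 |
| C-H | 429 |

Bonds broken (reactants):
  C-C: 2 × 339 = 678
  C-H: 8 × 429 = 3432
  C=C: 1 × 626 = 626
  H-Br: 1 × 377 = 377
  Σ(broken) = 5113 kJ
Bonds formed (products):
  C-Br: 1 × 270 = 270
  C-C: 3 × 339 = 1017
  C-H: 9 × 429 = 3861
  Σ(formed) = 5148 kJ
ΔH = Σ(broken) − Σ(formed) = 5113 − 5148 = −35 kJ

ΔH ≈ −35 kJ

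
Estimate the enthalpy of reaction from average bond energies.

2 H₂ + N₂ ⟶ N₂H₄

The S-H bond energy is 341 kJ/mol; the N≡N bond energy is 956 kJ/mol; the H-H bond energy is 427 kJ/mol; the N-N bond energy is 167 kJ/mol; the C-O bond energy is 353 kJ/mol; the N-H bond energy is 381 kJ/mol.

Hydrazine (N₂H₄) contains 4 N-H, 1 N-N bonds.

Bonds broken (reactants):
  H-H: 2 × 427 = 854
  N≡N: 1 × 956 = 956
  Σ(broken) = 1810 kJ
Bonds formed (products):
  N-H: 4 × 381 = 1524
  N-N: 1 × 167 = 167
  Σ(formed) = 1691 kJ
ΔH = Σ(broken) − Σ(formed) = 1810 − 1691 = +119 kJ

ΔH ≈ +119 kJ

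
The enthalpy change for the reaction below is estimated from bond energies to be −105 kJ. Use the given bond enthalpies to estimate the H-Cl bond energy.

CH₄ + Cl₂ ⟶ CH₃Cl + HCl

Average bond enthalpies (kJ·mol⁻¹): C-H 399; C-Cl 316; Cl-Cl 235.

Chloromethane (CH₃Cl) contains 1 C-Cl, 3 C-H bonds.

Let D be the H-Cl bond energy.
Σ(broken) = 4×399 + 1×235 = 1831
Σ(formed) = 1×316 + 3×399 + 1×D = 1513 + D
ΔH = Σ(broken) − Σ(formed) = (1831) − (1513 + D) = +318 − D
Setting this equal to −105 kJ gives D = 423 kJ/mol.

D(H-Cl) ≈ 423 kJ/mol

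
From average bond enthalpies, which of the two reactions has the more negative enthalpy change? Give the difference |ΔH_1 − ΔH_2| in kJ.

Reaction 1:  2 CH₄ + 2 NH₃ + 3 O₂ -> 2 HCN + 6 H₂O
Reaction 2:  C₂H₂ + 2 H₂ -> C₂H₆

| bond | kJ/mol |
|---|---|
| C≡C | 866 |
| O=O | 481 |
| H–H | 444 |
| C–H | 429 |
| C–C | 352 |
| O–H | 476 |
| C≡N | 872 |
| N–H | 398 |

Reaction 1:
  Bonds broken (reactants):
    C–H: 8 × 429 = 3432
    N–H: 6 × 398 = 2388
    O=O: 3 × 481 = 1443
    Σ(broken) = 7263 kJ
  Bonds formed (products):
    C≡N: 2 × 872 = 1744
    C–H: 2 × 429 = 858
    O–H: 12 × 476 = 5712
    Σ(formed) = 8314 kJ
  ΔH_1 = 7263 − 8314 = −1051 kJ
Reaction 2:
  Bonds broken (reactants):
    C≡C: 1 × 866 = 866
    C–H: 2 × 429 = 858
    H–H: 2 × 444 = 888
    Σ(broken) = 2612 kJ
  Bonds formed (products):
    C–C: 1 × 352 = 352
    C–H: 6 × 429 = 2574
    Σ(formed) = 2926 kJ
  ΔH_2 = 2612 − 2926 = −314 kJ
ΔH_1 − ΔH_2 = −737 kJ, so reaction 1 has the more negative ΔH; |ΔH_1 − ΔH_2| = 737 kJ.

Reaction 1, by 737 kJ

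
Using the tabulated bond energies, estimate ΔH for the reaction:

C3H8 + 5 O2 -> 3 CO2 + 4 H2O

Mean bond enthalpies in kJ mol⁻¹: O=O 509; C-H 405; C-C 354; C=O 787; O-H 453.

Bonds broken (reactants):
  C-C: 2 × 354 = 708
  C-H: 8 × 405 = 3240
  O=O: 5 × 509 = 2545
  Σ(broken) = 6493 kJ
Bonds formed (products):
  C=O: 6 × 787 = 4722
  O-H: 8 × 453 = 3624
  Σ(formed) = 8346 kJ
ΔH = Σ(broken) − Σ(formed) = 6493 − 8346 = −1853 kJ

ΔH ≈ −1853 kJ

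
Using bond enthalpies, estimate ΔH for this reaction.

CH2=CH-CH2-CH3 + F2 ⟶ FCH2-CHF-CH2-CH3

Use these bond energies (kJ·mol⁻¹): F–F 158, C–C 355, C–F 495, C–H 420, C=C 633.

Bonds broken (reactants):
  C–C: 2 × 355 = 710
  C–H: 8 × 420 = 3360
  C=C: 1 × 633 = 633
  F–F: 1 × 158 = 158
  Σ(broken) = 4861 kJ
Bonds formed (products):
  C–C: 3 × 355 = 1065
  C–F: 2 × 495 = 990
  C–H: 8 × 420 = 3360
  Σ(formed) = 5415 kJ
ΔH = Σ(broken) − Σ(formed) = 4861 − 5415 = −554 kJ

ΔH ≈ −554 kJ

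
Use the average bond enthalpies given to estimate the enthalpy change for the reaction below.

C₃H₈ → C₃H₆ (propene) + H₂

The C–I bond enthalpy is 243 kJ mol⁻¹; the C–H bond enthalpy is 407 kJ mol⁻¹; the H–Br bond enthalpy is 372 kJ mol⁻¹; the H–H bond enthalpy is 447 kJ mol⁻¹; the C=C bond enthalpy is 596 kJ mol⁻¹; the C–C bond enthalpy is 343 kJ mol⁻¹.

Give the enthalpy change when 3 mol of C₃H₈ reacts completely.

Bonds broken (reactants):
  C–C: 2 × 343 = 686
  C–H: 8 × 407 = 3256
  Σ(broken) = 3942 kJ
Bonds formed (products):
  C–C: 1 × 343 = 343
  C–H: 6 × 407 = 2442
  C=C: 1 × 596 = 596
  H–H: 1 × 447 = 447
  Σ(formed) = 3828 kJ
ΔH = Σ(broken) − Σ(formed) = 3942 − 3828 = +114 kJ
For 3× the reaction as written: 3 × (+114) = +342 kJ

ΔH = +342 kJ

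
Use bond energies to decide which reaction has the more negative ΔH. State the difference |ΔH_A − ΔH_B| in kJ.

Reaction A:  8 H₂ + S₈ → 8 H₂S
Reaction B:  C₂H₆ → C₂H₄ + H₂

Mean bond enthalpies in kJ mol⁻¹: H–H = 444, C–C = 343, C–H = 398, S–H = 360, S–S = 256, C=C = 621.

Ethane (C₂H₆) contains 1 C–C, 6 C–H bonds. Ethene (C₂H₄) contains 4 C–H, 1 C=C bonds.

Reaction A:
  Bonds broken (reactants):
    H–H: 8 × 444 = 3552
    S–S: 8 × 256 = 2048
    Σ(broken) = 5600 kJ
  Bonds formed (products):
    S–H: 16 × 360 = 5760
    Σ(formed) = 5760 kJ
  ΔH_A = 5600 − 5760 = −160 kJ
Reaction B:
  Bonds broken (reactants):
    C–C: 1 × 343 = 343
    C–H: 6 × 398 = 2388
    Σ(broken) = 2731 kJ
  Bonds formed (products):
    C–H: 4 × 398 = 1592
    C=C: 1 × 621 = 621
    H–H: 1 × 444 = 444
    Σ(formed) = 2657 kJ
  ΔH_B = 2731 − 2657 = +74 kJ
ΔH_A − ΔH_B = −234 kJ, so reaction A has the more negative ΔH; |ΔH_A − ΔH_B| = 234 kJ.

Reaction A, by 234 kJ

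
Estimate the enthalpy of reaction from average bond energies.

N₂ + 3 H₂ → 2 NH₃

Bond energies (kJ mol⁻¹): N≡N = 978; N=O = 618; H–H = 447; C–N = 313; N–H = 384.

Bonds broken (reactants):
  H–H: 3 × 447 = 1341
  N≡N: 1 × 978 = 978
  Σ(broken) = 2319 kJ
Bonds formed (products):
  N–H: 6 × 384 = 2304
  Σ(formed) = 2304 kJ
ΔH = Σ(broken) − Σ(formed) = 2319 − 2304 = +15 kJ

ΔH ≈ +15 kJ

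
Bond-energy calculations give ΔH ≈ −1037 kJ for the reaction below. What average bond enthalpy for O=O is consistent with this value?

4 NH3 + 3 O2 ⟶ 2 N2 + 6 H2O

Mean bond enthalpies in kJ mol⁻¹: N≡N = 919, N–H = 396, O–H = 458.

D(O=O) ≈ 515 kJ/mol

Let D be the O=O bond energy.
Σ(broken) = 12×396 + 3×D = 4752 + 3D
Σ(formed) = 2×919 + 12×458 = 7334
ΔH = Σ(broken) − Σ(formed) = (4752 + 3D) − (7334) = −2582 + 3D
Setting this equal to −1037 kJ gives 3D = 1545, so D = 515 kJ/mol.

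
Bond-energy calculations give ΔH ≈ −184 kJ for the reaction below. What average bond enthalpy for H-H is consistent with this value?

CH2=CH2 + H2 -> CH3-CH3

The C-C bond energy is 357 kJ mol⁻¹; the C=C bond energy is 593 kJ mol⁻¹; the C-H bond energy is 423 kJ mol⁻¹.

D(H-H) ≈ 426 kJ/mol

Let D be the H-H bond energy.
Σ(broken) = 4×423 + 1×593 + 1×D = 2285 + D
Σ(formed) = 1×357 + 6×423 = 2895
ΔH = Σ(broken) − Σ(formed) = (2285 + D) − (2895) = −610 + D
Setting this equal to −184 kJ gives D = 426 kJ/mol.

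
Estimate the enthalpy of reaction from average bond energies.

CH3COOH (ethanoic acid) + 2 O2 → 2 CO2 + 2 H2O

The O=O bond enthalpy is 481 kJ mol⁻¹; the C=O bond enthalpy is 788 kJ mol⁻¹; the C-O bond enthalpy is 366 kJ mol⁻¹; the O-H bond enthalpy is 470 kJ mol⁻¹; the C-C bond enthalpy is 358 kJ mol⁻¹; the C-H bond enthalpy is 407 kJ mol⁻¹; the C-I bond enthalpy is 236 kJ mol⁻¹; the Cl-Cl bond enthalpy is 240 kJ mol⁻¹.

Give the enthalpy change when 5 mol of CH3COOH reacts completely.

ΔH = −4335 kJ

Bonds broken (reactants):
  C-C: 1 × 358 = 358
  C-H: 3 × 407 = 1221
  C-O: 1 × 366 = 366
  C=O: 1 × 788 = 788
  O-H: 1 × 470 = 470
  O=O: 2 × 481 = 962
  Σ(broken) = 4165 kJ
Bonds formed (products):
  C=O: 4 × 788 = 3152
  O-H: 4 × 470 = 1880
  Σ(formed) = 5032 kJ
ΔH = Σ(broken) − Σ(formed) = 4165 − 5032 = −867 kJ
For 5× the reaction as written: 5 × (−867) = −4335 kJ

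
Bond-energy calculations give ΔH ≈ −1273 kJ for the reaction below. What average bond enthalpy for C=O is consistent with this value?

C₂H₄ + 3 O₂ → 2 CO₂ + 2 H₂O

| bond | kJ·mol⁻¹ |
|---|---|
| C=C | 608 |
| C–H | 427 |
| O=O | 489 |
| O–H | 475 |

D(C=O) ≈ 789 kJ/mol

Let D be the C=O bond energy.
Σ(broken) = 4×427 + 1×608 + 3×489 = 3783
Σ(formed) = 4×D + 4×475 = 1900 + 4D
ΔH = Σ(broken) − Σ(formed) = (3783) − (1900 + 4D) = +1883 − 4D
Setting this equal to −1273 kJ gives 4D = 3156, so D = 789 kJ/mol.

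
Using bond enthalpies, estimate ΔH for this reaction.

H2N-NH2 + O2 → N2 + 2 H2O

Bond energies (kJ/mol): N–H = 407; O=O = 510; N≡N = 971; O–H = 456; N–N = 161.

Bonds broken (reactants):
  N–H: 4 × 407 = 1628
  N–N: 1 × 161 = 161
  O=O: 1 × 510 = 510
  Σ(broken) = 2299 kJ
Bonds formed (products):
  N≡N: 1 × 971 = 971
  O–H: 4 × 456 = 1824
  Σ(formed) = 2795 kJ
ΔH = Σ(broken) − Σ(formed) = 2299 − 2795 = −496 kJ

ΔH ≈ −496 kJ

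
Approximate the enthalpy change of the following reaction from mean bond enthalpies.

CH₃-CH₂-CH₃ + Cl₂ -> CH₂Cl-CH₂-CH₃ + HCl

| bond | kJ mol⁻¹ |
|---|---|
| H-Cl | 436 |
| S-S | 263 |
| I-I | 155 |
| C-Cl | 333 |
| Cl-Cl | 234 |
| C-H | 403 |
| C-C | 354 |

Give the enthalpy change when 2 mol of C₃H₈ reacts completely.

Bonds broken (reactants):
  C-C: 2 × 354 = 708
  C-H: 8 × 403 = 3224
  Cl-Cl: 1 × 234 = 234
  Σ(broken) = 4166 kJ
Bonds formed (products):
  C-C: 2 × 354 = 708
  C-Cl: 1 × 333 = 333
  C-H: 7 × 403 = 2821
  H-Cl: 1 × 436 = 436
  Σ(formed) = 4298 kJ
ΔH = Σ(broken) − Σ(formed) = 4166 − 4298 = −132 kJ
For 2× the reaction as written: 2 × (−132) = −264 kJ

ΔH = −264 kJ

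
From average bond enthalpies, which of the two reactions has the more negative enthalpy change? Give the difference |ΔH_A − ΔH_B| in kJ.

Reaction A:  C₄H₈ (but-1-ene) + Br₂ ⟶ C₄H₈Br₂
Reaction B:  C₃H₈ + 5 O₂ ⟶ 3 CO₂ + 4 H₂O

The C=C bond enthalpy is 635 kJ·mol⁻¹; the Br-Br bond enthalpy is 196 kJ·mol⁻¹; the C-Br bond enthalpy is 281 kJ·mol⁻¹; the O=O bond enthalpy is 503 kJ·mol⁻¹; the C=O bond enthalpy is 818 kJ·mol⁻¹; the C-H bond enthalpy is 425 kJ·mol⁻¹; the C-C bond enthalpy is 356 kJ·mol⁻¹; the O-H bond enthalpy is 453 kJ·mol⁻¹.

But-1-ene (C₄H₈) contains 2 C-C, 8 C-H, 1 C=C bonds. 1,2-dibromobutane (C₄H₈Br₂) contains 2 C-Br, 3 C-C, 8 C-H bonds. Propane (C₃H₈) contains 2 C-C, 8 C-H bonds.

Reaction A:
  Bonds broken (reactants):
    Br-Br: 1 × 196 = 196
    C-C: 2 × 356 = 712
    C-H: 8 × 425 = 3400
    C=C: 1 × 635 = 635
    Σ(broken) = 4943 kJ
  Bonds formed (products):
    C-Br: 2 × 281 = 562
    C-C: 3 × 356 = 1068
    C-H: 8 × 425 = 3400
    Σ(formed) = 5030 kJ
  ΔH_A = 4943 − 5030 = −87 kJ
Reaction B:
  Bonds broken (reactants):
    C-C: 2 × 356 = 712
    C-H: 8 × 425 = 3400
    O=O: 5 × 503 = 2515
    Σ(broken) = 6627 kJ
  Bonds formed (products):
    C=O: 6 × 818 = 4908
    O-H: 8 × 453 = 3624
    Σ(formed) = 8532 kJ
  ΔH_B = 6627 − 8532 = −1905 kJ
ΔH_A − ΔH_B = +1818 kJ, so reaction B has the more negative ΔH; |ΔH_A − ΔH_B| = 1818 kJ.

Reaction B, by 1818 kJ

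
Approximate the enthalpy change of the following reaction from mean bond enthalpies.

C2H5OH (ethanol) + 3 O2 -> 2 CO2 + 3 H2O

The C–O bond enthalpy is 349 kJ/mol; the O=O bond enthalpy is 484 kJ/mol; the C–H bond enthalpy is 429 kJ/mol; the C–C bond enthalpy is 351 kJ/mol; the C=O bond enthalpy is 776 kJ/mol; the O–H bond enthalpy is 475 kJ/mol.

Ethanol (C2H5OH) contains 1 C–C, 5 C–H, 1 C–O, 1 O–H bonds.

ΔH ≈ −1182 kJ

Bonds broken (reactants):
  C–C: 1 × 351 = 351
  C–H: 5 × 429 = 2145
  C–O: 1 × 349 = 349
  O–H: 1 × 475 = 475
  O=O: 3 × 484 = 1452
  Σ(broken) = 4772 kJ
Bonds formed (products):
  C=O: 4 × 776 = 3104
  O–H: 6 × 475 = 2850
  Σ(formed) = 5954 kJ
ΔH = Σ(broken) − Σ(formed) = 4772 − 5954 = −1182 kJ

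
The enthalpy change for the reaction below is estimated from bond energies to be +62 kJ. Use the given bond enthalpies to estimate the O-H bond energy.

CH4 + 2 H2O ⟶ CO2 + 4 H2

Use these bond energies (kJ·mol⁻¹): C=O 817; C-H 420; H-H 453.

D(O-H) ≈ 457 kJ/mol

Let D be the O-H bond energy.
Σ(broken) = 4×420 + 4×D = 1680 + 4D
Σ(formed) = 2×817 + 4×453 = 3446
ΔH = Σ(broken) − Σ(formed) = (1680 + 4D) − (3446) = −1766 + 4D
Setting this equal to +62 kJ gives 4D = 1828, so D = 457 kJ/mol.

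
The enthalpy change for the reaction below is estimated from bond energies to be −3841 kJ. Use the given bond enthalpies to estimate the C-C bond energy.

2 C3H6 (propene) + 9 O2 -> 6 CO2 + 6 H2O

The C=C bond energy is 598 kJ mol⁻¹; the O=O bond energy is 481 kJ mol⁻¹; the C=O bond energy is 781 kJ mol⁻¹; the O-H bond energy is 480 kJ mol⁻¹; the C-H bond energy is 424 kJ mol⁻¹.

Let D be the C-C bond energy.
Σ(broken) = 2×D + 12×424 + 2×598 + 9×481 = 10613 + 2D
Σ(formed) = 12×781 + 12×480 = 15132
ΔH = Σ(broken) − Σ(formed) = (10613 + 2D) − (15132) = −4519 + 2D
Setting this equal to −3841 kJ gives 2D = 678, so D = 339 kJ/mol.

D(C-C) ≈ 339 kJ/mol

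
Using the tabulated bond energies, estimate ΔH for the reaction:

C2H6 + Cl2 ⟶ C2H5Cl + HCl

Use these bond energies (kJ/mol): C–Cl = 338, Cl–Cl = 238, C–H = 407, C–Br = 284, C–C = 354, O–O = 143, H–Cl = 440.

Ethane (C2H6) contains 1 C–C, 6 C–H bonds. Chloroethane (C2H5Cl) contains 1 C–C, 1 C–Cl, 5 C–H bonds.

ΔH ≈ −133 kJ

Bonds broken (reactants):
  C–C: 1 × 354 = 354
  C–H: 6 × 407 = 2442
  Cl–Cl: 1 × 238 = 238
  Σ(broken) = 3034 kJ
Bonds formed (products):
  C–C: 1 × 354 = 354
  C–Cl: 1 × 338 = 338
  C–H: 5 × 407 = 2035
  H–Cl: 1 × 440 = 440
  Σ(formed) = 3167 kJ
ΔH = Σ(broken) − Σ(formed) = 3034 − 3167 = −133 kJ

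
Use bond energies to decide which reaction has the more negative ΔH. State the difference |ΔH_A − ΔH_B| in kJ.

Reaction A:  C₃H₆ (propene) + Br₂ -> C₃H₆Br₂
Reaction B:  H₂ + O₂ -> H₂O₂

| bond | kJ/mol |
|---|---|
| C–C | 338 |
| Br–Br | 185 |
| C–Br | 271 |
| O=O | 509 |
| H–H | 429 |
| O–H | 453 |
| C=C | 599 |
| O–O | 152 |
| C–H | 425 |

Reaction B, by 24 kJ

Reaction A:
  Bonds broken (reactants):
    Br–Br: 1 × 185 = 185
    C–C: 1 × 338 = 338
    C–H: 6 × 425 = 2550
    C=C: 1 × 599 = 599
    Σ(broken) = 3672 kJ
  Bonds formed (products):
    C–Br: 2 × 271 = 542
    C–C: 2 × 338 = 676
    C–H: 6 × 425 = 2550
    Σ(formed) = 3768 kJ
  ΔH_A = 3672 − 3768 = −96 kJ
Reaction B:
  Bonds broken (reactants):
    H–H: 1 × 429 = 429
    O=O: 1 × 509 = 509
    Σ(broken) = 938 kJ
  Bonds formed (products):
    O–H: 2 × 453 = 906
    O–O: 1 × 152 = 152
    Σ(formed) = 1058 kJ
  ΔH_B = 938 − 1058 = −120 kJ
ΔH_A − ΔH_B = +24 kJ, so reaction B has the more negative ΔH; |ΔH_A − ΔH_B| = 24 kJ.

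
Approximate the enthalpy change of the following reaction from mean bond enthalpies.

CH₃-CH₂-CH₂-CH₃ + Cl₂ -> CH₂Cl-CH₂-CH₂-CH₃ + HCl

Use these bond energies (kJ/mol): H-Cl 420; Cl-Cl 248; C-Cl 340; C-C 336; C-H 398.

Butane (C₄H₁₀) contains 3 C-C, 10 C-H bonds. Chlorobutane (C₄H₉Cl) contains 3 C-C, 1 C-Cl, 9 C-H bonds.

ΔH ≈ −114 kJ

Bonds broken (reactants):
  C-C: 3 × 336 = 1008
  C-H: 10 × 398 = 3980
  Cl-Cl: 1 × 248 = 248
  Σ(broken) = 5236 kJ
Bonds formed (products):
  C-C: 3 × 336 = 1008
  C-Cl: 1 × 340 = 340
  C-H: 9 × 398 = 3582
  H-Cl: 1 × 420 = 420
  Σ(formed) = 5350 kJ
ΔH = Σ(broken) − Σ(formed) = 5236 − 5350 = −114 kJ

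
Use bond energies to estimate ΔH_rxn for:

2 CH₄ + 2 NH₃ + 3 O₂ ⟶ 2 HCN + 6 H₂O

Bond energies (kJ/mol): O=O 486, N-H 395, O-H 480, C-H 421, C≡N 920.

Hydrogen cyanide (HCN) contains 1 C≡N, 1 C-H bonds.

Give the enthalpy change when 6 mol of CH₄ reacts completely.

ΔH = −3738 kJ

Bonds broken (reactants):
  C-H: 8 × 421 = 3368
  N-H: 6 × 395 = 2370
  O=O: 3 × 486 = 1458
  Σ(broken) = 7196 kJ
Bonds formed (products):
  C≡N: 2 × 920 = 1840
  C-H: 2 × 421 = 842
  O-H: 12 × 480 = 5760
  Σ(formed) = 8442 kJ
ΔH = Σ(broken) − Σ(formed) = 7196 − 8442 = −1246 kJ
For 3× the reaction as written: 3 × (−1246) = −3738 kJ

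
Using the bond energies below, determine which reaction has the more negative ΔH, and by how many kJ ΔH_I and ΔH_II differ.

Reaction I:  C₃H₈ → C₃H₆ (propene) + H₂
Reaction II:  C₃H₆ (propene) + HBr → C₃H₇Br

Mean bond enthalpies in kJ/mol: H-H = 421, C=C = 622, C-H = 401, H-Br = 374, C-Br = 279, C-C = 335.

Reaction I:
  Bonds broken (reactants):
    C-C: 2 × 335 = 670
    C-H: 8 × 401 = 3208
    Σ(broken) = 3878 kJ
  Bonds formed (products):
    C-C: 1 × 335 = 335
    C-H: 6 × 401 = 2406
    C=C: 1 × 622 = 622
    H-H: 1 × 421 = 421
    Σ(formed) = 3784 kJ
  ΔH_I = 3878 − 3784 = +94 kJ
Reaction II:
  Bonds broken (reactants):
    C-C: 1 × 335 = 335
    C-H: 6 × 401 = 2406
    C=C: 1 × 622 = 622
    H-Br: 1 × 374 = 374
    Σ(broken) = 3737 kJ
  Bonds formed (products):
    C-Br: 1 × 279 = 279
    C-C: 2 × 335 = 670
    C-H: 7 × 401 = 2807
    Σ(formed) = 3756 kJ
  ΔH_II = 3737 − 3756 = −19 kJ
ΔH_I − ΔH_II = +113 kJ, so reaction II has the more negative ΔH; |ΔH_I − ΔH_II| = 113 kJ.

Reaction II, by 113 kJ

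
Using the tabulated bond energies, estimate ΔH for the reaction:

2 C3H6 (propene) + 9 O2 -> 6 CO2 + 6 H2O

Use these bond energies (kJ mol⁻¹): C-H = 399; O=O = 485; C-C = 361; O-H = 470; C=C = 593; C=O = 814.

Bonds broken (reactants):
  C-C: 2 × 361 = 722
  C-H: 12 × 399 = 4788
  C=C: 2 × 593 = 1186
  O=O: 9 × 485 = 4365
  Σ(broken) = 11061 kJ
Bonds formed (products):
  C=O: 12 × 814 = 9768
  O-H: 12 × 470 = 5640
  Σ(formed) = 15408 kJ
ΔH = Σ(broken) − Σ(formed) = 11061 − 15408 = −4347 kJ

ΔH ≈ −4347 kJ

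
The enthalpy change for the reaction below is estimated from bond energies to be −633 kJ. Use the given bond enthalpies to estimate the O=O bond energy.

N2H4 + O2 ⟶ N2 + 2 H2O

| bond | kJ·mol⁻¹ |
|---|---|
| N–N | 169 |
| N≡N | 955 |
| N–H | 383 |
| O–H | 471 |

D(O=O) ≈ 505 kJ/mol

Let D be the O=O bond energy.
Σ(broken) = 4×383 + 1×169 + 1×D = 1701 + D
Σ(formed) = 1×955 + 4×471 = 2839
ΔH = Σ(broken) − Σ(formed) = (1701 + D) − (2839) = −1138 + D
Setting this equal to −633 kJ gives D = 505 kJ/mol.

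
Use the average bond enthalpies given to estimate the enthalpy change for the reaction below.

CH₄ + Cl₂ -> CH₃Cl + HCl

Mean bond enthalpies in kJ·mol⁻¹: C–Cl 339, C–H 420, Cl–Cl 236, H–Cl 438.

Bonds broken (reactants):
  C–H: 4 × 420 = 1680
  Cl–Cl: 1 × 236 = 236
  Σ(broken) = 1916 kJ
Bonds formed (products):
  C–Cl: 1 × 339 = 339
  C–H: 3 × 420 = 1260
  H–Cl: 1 × 438 = 438
  Σ(formed) = 2037 kJ
ΔH = Σ(broken) − Σ(formed) = 1916 − 2037 = −121 kJ

ΔH ≈ −121 kJ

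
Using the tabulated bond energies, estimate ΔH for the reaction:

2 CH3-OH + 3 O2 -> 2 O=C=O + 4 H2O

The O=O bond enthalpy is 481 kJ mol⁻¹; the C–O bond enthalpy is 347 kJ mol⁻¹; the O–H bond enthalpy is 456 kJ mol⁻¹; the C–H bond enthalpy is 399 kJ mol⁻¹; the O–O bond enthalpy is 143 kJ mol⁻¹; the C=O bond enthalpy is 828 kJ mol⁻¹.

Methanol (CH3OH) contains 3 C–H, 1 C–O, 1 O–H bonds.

ΔH ≈ −1517 kJ

Bonds broken (reactants):
  C–H: 6 × 399 = 2394
  C–O: 2 × 347 = 694
  O–H: 2 × 456 = 912
  O=O: 3 × 481 = 1443
  Σ(broken) = 5443 kJ
Bonds formed (products):
  C=O: 4 × 828 = 3312
  O–H: 8 × 456 = 3648
  Σ(formed) = 6960 kJ
ΔH = Σ(broken) − Σ(formed) = 5443 − 6960 = −1517 kJ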